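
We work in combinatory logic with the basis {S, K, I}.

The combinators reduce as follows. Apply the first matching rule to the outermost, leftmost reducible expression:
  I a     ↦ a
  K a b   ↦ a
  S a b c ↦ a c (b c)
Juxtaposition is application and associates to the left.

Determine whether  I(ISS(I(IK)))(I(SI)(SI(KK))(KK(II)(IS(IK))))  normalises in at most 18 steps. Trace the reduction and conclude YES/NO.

  start: I(ISS(I(IK)))(I(SI)(SI(KK))(KK(II)(IS(IK))))
  step 1: ISS(I(IK))(I(SI)(SI(KK))(KK(II)(IS(IK))))
  step 2: SS(I(IK))(I(SI)(SI(KK))(KK(II)(IS(IK))))
  step 3: S(I(SI)(SI(KK))(KK(II)(IS(IK))))(I(IK)(I(SI)(SI(KK))(KK(II)(IS(IK)))))
  step 4: S(SI(SI(KK))(KK(II)(IS(IK))))(I(IK)(I(SI)(SI(KK))(KK(II)(IS(IK)))))
  step 5: S(I(KK(II)(IS(IK)))(SI(KK)(KK(II)(IS(IK)))))(I(IK)(I(SI)(SI(KK))(KK(II)(IS(IK)))))
  step 6: S(KK(II)(IS(IK))(SI(KK)(KK(II)(IS(IK)))))(I(IK)(I(SI)(SI(KK))(KK(II)(IS(IK)))))
  step 7: S(K(IS(IK))(SI(KK)(KK(II)(IS(IK)))))(I(IK)(I(SI)(SI(KK))(KK(II)(IS(IK)))))
  step 8: S(IS(IK))(I(IK)(I(SI)(SI(KK))(KK(II)(IS(IK)))))
  step 9: S(S(IK))(I(IK)(I(SI)(SI(KK))(KK(II)(IS(IK)))))
  step 10: S(SK)(I(IK)(I(SI)(SI(KK))(KK(II)(IS(IK)))))
  step 11: S(SK)(IK(I(SI)(SI(KK))(KK(II)(IS(IK)))))
  step 12: S(SK)(K(I(SI)(SI(KK))(KK(II)(IS(IK)))))
  step 13: S(SK)(K(SI(SI(KK))(KK(II)(IS(IK)))))
  step 14: S(SK)(K(I(KK(II)(IS(IK)))(SI(KK)(KK(II)(IS(IK))))))
  step 15: S(SK)(K(KK(II)(IS(IK))(SI(KK)(KK(II)(IS(IK))))))
  step 16: S(SK)(K(K(IS(IK))(SI(KK)(KK(II)(IS(IK))))))
  step 17: S(SK)(K(IS(IK)))
  step 18: S(SK)(K(S(IK)))

Answer: NO — after 18 steps the term is S(SK)(K(S(IK))), not yet normal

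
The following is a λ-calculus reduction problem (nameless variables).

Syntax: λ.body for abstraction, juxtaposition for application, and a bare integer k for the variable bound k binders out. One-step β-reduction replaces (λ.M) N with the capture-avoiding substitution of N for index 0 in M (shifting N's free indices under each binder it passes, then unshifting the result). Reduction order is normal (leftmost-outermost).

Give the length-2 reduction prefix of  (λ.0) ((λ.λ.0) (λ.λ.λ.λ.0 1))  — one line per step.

  start: (λ.0) ((λ.λ.0) (λ.λ.λ.λ.0 1))
  →1  (λ.λ.0) (λ.λ.λ.λ.0 1)
  →2  λ.0

Answer: after 2 steps: λ.0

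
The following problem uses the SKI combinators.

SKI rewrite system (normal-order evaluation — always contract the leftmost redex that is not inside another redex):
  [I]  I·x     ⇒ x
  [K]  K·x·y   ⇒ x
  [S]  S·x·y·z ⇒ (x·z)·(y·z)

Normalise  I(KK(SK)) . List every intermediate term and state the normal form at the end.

  start: I(KK(SK))
  step 1: KK(SK)
  step 2: K

Answer: normal form = K  (in 2 steps)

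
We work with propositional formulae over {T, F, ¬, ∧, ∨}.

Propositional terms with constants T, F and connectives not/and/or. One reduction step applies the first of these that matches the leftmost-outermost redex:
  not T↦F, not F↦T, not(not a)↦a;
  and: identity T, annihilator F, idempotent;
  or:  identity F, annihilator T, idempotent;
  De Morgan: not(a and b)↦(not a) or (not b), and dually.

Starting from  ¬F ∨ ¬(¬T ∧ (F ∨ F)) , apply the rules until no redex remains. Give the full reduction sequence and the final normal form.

  start: ¬F ∨ ¬(¬T ∧ (F ∨ F))
  step 1: T ∨ ¬(¬T ∧ (F ∨ F))
  step 2: T

Answer: normal form = T  (in 2 steps)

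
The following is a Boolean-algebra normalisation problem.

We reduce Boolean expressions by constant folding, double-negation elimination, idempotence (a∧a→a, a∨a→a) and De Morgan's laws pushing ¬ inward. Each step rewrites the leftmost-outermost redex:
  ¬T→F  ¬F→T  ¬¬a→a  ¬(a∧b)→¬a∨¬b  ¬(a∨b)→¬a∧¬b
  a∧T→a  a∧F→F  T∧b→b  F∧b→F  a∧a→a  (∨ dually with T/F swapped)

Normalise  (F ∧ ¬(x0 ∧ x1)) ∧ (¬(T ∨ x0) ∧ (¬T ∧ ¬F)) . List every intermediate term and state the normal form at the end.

  start: (F ∧ ¬(x0 ∧ x1)) ∧ (¬(T ∨ x0) ∧ (¬T ∧ ¬F))
  [1] F ∧ (¬(T ∨ x0) ∧ (¬T ∧ ¬F))
  [2] F

Answer: normal form = F  (in 2 steps)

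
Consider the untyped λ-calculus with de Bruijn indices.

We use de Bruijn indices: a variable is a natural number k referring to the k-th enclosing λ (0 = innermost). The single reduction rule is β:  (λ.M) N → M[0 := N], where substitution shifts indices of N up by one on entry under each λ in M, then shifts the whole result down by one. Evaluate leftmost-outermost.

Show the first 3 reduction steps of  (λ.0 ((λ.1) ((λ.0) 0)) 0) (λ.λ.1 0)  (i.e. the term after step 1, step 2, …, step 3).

Answer: after 3 steps: (λ.λ.λ.1 0) ((λ.0) (λ.λ.1 0)) (λ.λ.1 0)

Working:
  start: (λ.0 ((λ.1) ((λ.0) 0)) 0) (λ.λ.1 0)
  →1  (λ.λ.1 0) ((λ.λ.λ.1 0) ((λ.0) (λ.λ.1 0))) (λ.λ.1 0)
  →2  (λ.(λ.λ.λ.1 0) ((λ.0) (λ.λ.1 0)) 0) (λ.λ.1 0)
  →3  (λ.λ.λ.1 0) ((λ.0) (λ.λ.1 0)) (λ.λ.1 0)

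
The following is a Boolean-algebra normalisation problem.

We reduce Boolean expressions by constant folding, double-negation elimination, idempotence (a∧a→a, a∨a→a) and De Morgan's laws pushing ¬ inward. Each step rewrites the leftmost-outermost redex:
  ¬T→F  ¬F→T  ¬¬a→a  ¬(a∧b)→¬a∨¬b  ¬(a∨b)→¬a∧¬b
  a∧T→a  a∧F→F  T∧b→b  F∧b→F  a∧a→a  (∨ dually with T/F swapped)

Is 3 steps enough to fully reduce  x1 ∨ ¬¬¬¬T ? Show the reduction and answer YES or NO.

Answer: YES — reaches normal form T in 3 ≤ 3 steps

Working:
  start: x1 ∨ ¬¬¬¬T
  step 1: x1 ∨ ¬¬T
  step 2: x1 ∨ T
  step 3: T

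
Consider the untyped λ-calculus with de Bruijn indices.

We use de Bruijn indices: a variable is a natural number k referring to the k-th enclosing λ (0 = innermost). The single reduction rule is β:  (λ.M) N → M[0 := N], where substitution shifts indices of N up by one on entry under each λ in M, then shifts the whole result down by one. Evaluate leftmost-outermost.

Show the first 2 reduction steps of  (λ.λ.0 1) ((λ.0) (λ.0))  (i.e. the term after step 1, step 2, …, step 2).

  start: (λ.λ.0 1) ((λ.0) (λ.0))
  →1  λ.0 ((λ.0) (λ.0))
  →2  λ.0 (λ.0)

Answer: after 2 steps: λ.0 (λ.0)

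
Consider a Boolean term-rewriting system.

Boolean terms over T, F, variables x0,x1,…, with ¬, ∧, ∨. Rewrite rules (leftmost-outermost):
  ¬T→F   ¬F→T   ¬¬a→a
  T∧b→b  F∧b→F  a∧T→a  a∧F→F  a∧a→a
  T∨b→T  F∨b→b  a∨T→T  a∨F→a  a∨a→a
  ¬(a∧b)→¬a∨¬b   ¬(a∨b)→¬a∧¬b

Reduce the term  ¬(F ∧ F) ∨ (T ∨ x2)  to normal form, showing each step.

Answer: normal form = T  (in 4 steps)

Derivation:
  start: ¬(F ∧ F) ∨ (T ∨ x2)
  [1] (¬F ∨ ¬F) ∨ (T ∨ x2)
  [2] ¬F ∨ (T ∨ x2)
  [3] T ∨ (T ∨ x2)
  [4] T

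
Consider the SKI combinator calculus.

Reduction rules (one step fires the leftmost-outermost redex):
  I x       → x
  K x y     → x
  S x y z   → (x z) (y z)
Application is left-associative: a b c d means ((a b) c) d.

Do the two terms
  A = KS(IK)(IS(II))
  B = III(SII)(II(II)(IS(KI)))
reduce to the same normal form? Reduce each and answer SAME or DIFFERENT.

Answer: DIFFERENT — A ⇓ S(SI), B ⇓ S(KI)(S(KI))

Derivation:
Term A:
  start: KS(IK)(IS(II))
  step 1: S(IS(II))
  step 2: S(S(II))
  step 3: S(SI)

Term B:
  start: III(SII)(II(II)(IS(KI)))
  step 1: II(SII)(II(II)(IS(KI)))
  step 2: I(SII)(II(II)(IS(KI)))
  step 3: SII(II(II)(IS(KI)))
  step 4: I(II(II)(IS(KI)))(I(II(II)(IS(KI))))
  step 5: II(II)(IS(KI))(I(II(II)(IS(KI))))
  step 6: I(II)(IS(KI))(I(II(II)(IS(KI))))
  step 7: II(IS(KI))(I(II(II)(IS(KI))))
  step 8: I(IS(KI))(I(II(II)(IS(KI))))
  step 9: IS(KI)(I(II(II)(IS(KI))))
  step 10: S(KI)(I(II(II)(IS(KI))))
  step 11: S(KI)(II(II)(IS(KI)))
  step 12: S(KI)(I(II)(IS(KI)))
  step 13: S(KI)(II(IS(KI)))
  step 14: S(KI)(I(IS(KI)))
  step 15: S(KI)(IS(KI))
  step 16: S(KI)(S(KI))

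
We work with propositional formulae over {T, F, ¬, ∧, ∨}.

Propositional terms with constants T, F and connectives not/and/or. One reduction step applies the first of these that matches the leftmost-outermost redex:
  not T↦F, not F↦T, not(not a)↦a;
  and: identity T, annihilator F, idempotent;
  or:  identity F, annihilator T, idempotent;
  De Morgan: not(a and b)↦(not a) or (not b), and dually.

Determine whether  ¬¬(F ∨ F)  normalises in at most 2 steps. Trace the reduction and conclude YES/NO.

Answer: YES — reaches normal form F in 2 ≤ 2 steps

Reduction:
  start: ¬¬(F ∨ F)
  [1] F ∨ F
  [2] F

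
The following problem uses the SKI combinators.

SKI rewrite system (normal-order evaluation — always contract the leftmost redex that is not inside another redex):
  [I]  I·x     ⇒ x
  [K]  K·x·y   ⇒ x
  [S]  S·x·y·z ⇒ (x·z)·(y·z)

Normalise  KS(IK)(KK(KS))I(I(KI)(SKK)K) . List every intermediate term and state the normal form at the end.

  start: KS(IK)(KK(KS))I(I(KI)(SKK)K)
  →1  S(KK(KS))I(I(KI)(SKK)K)
  →2  KK(KS)(I(KI)(SKK)K)(I(I(KI)(SKK)K))
  →3  K(I(KI)(SKK)K)(I(I(KI)(SKK)K))
  →4  I(KI)(SKK)K
  →5  KI(SKK)K
  →6  IK
  →7  K

Answer: normal form = K  (in 7 steps)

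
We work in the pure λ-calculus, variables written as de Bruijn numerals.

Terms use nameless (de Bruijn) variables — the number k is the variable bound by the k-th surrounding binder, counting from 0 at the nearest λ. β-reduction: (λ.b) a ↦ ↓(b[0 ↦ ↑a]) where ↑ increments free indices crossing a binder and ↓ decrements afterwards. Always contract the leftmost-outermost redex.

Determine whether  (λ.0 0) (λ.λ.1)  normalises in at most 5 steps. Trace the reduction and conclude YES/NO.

  start: (λ.0 0) (λ.λ.1)
  step 1: (λ.λ.1) (λ.λ.1)
  step 2: λ.λ.λ.1

Answer: YES — reaches normal form λ.λ.λ.1 in 2 ≤ 5 steps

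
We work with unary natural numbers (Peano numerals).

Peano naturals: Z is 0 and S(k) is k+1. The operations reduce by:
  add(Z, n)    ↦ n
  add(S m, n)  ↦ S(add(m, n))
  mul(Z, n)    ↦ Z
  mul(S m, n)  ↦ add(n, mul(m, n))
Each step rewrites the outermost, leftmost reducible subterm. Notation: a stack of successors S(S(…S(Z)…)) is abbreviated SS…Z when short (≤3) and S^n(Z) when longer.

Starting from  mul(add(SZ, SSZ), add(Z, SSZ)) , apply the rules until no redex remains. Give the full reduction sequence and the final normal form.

Answer: normal form = S^6(Z)  (in 18 steps)

Working:
  start: mul(add(SZ, SSZ), add(Z, SSZ))
  →1  mul(S(add(Z, SSZ)), add(Z, SSZ))
  →2  add(add(Z, SSZ), mul(add(Z, SSZ), add(Z, SSZ)))
  →3  add(SSZ, mul(add(Z, SSZ), add(Z, SSZ)))
  →4  S(add(SZ, mul(add(Z, SSZ), add(Z, SSZ))))
  →5  S(S(add(Z, mul(add(Z, SSZ), add(Z, SSZ)))))
  →6  S(S(mul(add(Z, SSZ), add(Z, SSZ))))
  →7  S(S(mul(SSZ, add(Z, SSZ))))
  →8  S(S(add(add(Z, SSZ), mul(SZ, add(Z, SSZ)))))
  →9  S(S(add(SSZ, mul(SZ, add(Z, SSZ)))))
  →10  S(S(S(add(SZ, mul(SZ, add(Z, SSZ))))))
  →11  S(S(S(S(add(Z, mul(SZ, add(Z, SSZ)))))))
  →12  S(S(S(S(mul(SZ, add(Z, SSZ))))))
  →13  S(S(S(S(add(add(Z, SSZ), mul(Z, add(Z, SSZ)))))))
  →14  S(S(S(S(add(SSZ, mul(Z, add(Z, SSZ)))))))
  →15  S(S(S(S(S(add(SZ, mul(Z, add(Z, SSZ))))))))
  →16  S(S(S(S(S(S(add(Z, mul(Z, add(Z, SSZ)))))))))
  →17  S(S(S(S(S(S(mul(Z, add(Z, SSZ))))))))
  →18  S^6(Z)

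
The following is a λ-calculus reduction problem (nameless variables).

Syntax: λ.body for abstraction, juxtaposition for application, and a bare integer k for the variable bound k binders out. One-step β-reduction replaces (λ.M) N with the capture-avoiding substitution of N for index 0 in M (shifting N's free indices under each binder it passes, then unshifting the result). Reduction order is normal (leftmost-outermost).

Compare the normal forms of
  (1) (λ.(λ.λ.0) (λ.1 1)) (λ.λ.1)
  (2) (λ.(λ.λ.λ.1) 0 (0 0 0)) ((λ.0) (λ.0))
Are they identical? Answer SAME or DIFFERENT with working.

Term A:
  start: (λ.(λ.λ.0) (λ.1 1)) (λ.λ.1)
  step 1: (λ.λ.0) (λ.(λ.λ.1) (λ.λ.1))
  step 2: λ.0

Term B:
  start: (λ.(λ.λ.λ.1) 0 (0 0 0)) ((λ.0) (λ.0))
  step 1: (λ.λ.λ.1) ((λ.0) (λ.0)) ((λ.0) (λ.0) ((λ.0) (λ.0)) ((λ.0) (λ.0)))
  step 2: (λ.λ.1) ((λ.0) (λ.0) ((λ.0) (λ.0)) ((λ.0) (λ.0)))
  step 3: λ.(λ.0) (λ.0) ((λ.0) (λ.0)) ((λ.0) (λ.0))
  step 4: λ.(λ.0) ((λ.0) (λ.0)) ((λ.0) (λ.0))
  step 5: λ.(λ.0) (λ.0) ((λ.0) (λ.0))
  step 6: λ.(λ.0) ((λ.0) (λ.0))
  step 7: λ.(λ.0) (λ.0)
  step 8: λ.λ.0

Answer: DIFFERENT — A ⇓ λ.0, B ⇓ λ.λ.0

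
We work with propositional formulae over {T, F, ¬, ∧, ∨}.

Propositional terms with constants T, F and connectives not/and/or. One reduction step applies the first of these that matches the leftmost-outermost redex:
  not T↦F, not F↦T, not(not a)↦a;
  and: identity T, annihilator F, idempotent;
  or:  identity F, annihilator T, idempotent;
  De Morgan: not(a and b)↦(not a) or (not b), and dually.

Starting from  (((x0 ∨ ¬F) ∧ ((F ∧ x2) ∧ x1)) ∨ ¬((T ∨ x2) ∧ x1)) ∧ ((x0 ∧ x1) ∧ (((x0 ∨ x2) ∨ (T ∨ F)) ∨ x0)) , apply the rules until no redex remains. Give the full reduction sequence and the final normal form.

  start: (((x0 ∨ ¬F) ∧ ((F ∧ x2) ∧ x1)) ∨ ¬((T ∨ x2) ∧ x1)) ∧ ((x0 ∧ x1) ∧ (((x0 ∨ x2) ∨ (T ∨ F)) ∨ x0))
  [1] (((x0 ∨ T) ∧ ((F ∧ x2) ∧ x1)) ∨ ¬((T ∨ x2) ∧ x1)) ∧ ((x0 ∧ x1) ∧ (((x0 ∨ x2) ∨ (T ∨ F)) ∨ x0))
  [2] ((T ∧ ((F ∧ x2) ∧ x1)) ∨ ¬((T ∨ x2) ∧ x1)) ∧ ((x0 ∧ x1) ∧ (((x0 ∨ x2) ∨ (T ∨ F)) ∨ x0))
  [3] (((F ∧ x2) ∧ x1) ∨ ¬((T ∨ x2) ∧ x1)) ∧ ((x0 ∧ x1) ∧ (((x0 ∨ x2) ∨ (T ∨ F)) ∨ x0))
  [4] ((F ∧ x1) ∨ ¬((T ∨ x2) ∧ x1)) ∧ ((x0 ∧ x1) ∧ (((x0 ∨ x2) ∨ (T ∨ F)) ∨ x0))
  [5] (F ∨ ¬((T ∨ x2) ∧ x1)) ∧ ((x0 ∧ x1) ∧ (((x0 ∨ x2) ∨ (T ∨ F)) ∨ x0))
  [6] ¬((T ∨ x2) ∧ x1) ∧ ((x0 ∧ x1) ∧ (((x0 ∨ x2) ∨ (T ∨ F)) ∨ x0))
  [7] (¬(T ∨ x2) ∨ ¬x1) ∧ ((x0 ∧ x1) ∧ (((x0 ∨ x2) ∨ (T ∨ F)) ∨ x0))
  [8] ((¬T ∧ ¬x2) ∨ ¬x1) ∧ ((x0 ∧ x1) ∧ (((x0 ∨ x2) ∨ (T ∨ F)) ∨ x0))
  [9] ((F ∧ ¬x2) ∨ ¬x1) ∧ ((x0 ∧ x1) ∧ (((x0 ∨ x2) ∨ (T ∨ F)) ∨ x0))
  [10] (F ∨ ¬x1) ∧ ((x0 ∧ x1) ∧ (((x0 ∨ x2) ∨ (T ∨ F)) ∨ x0))
  [11] ¬x1 ∧ ((x0 ∧ x1) ∧ (((x0 ∨ x2) ∨ (T ∨ F)) ∨ x0))
  [12] ¬x1 ∧ ((x0 ∧ x1) ∧ (((x0 ∨ x2) ∨ T) ∨ x0))
  [13] ¬x1 ∧ ((x0 ∧ x1) ∧ (T ∨ x0))
  [14] ¬x1 ∧ ((x0 ∧ x1) ∧ T)
  [15] ¬x1 ∧ (x0 ∧ x1)

Answer: normal form = ¬x1 ∧ (x0 ∧ x1)  (in 15 steps)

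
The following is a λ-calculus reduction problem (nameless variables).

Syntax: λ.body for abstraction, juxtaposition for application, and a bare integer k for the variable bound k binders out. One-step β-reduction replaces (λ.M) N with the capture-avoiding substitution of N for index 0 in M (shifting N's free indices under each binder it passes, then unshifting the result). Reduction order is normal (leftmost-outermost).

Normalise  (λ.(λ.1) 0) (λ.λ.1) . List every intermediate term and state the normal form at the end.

Answer: normal form = λ.λ.1  (in 2 steps)

Reduction:
  start: (λ.(λ.1) 0) (λ.λ.1)
  →1  (λ.λ.λ.1) (λ.λ.1)
  →2  λ.λ.1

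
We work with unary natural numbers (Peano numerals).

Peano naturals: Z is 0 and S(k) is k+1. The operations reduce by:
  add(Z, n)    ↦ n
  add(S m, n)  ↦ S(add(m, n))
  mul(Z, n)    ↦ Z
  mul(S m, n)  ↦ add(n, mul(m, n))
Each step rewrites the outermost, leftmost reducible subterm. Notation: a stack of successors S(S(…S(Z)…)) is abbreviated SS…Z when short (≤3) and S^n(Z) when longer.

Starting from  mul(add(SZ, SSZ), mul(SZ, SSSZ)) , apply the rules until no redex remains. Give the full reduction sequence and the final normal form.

Answer: normal form = S^9(Z)  (in 36 steps)

Working:
  start: mul(add(SZ, SSZ), mul(SZ, SSSZ))
  [1] mul(S(add(Z, SSZ)), mul(SZ, SSSZ))
  [2] add(mul(SZ, SSSZ), mul(add(Z, SSZ), mul(SZ, SSSZ)))
  [3] add(add(SSSZ, mul(Z, SSSZ)), mul(add(Z, SSZ), mul(SZ, SSSZ)))
  [4] add(S(add(SSZ, mul(Z, SSSZ))), mul(add(Z, SSZ), mul(SZ, SSSZ)))
  [5] S(add(add(SSZ, mul(Z, SSSZ)), mul(add(Z, SSZ), mul(SZ, SSSZ))))
  [6] S(add(S(add(SZ, mul(Z, SSSZ))), mul(add(Z, SSZ), mul(SZ, SSSZ))))
  [7] S(S(add(add(SZ, mul(Z, SSSZ)), mul(add(Z, SSZ), mul(SZ, SSSZ)))))
  [8] S(S(add(S(add(Z, mul(Z, SSSZ))), mul(add(Z, SSZ), mul(SZ, SSSZ)))))
  [9] S(S(S(add(add(Z, mul(Z, SSSZ)), mul(add(Z, SSZ), mul(SZ, SSSZ))))))
  [10] S(S(S(add(mul(Z, SSSZ), mul(add(Z, SSZ), mul(SZ, SSSZ))))))
  [11] S(S(S(add(Z, mul(add(Z, SSZ), mul(SZ, SSSZ))))))
  [12] S(S(S(mul(add(Z, SSZ), mul(SZ, SSSZ)))))
  [13] S(S(S(mul(SSZ, mul(SZ, SSSZ)))))
  [14] S(S(S(add(mul(SZ, SSSZ), mul(SZ, mul(SZ, SSSZ))))))
  [15] S(S(S(add(add(SSSZ, mul(Z, SSSZ)), mul(SZ, mul(SZ, SSSZ))))))
  [16] S(S(S(add(S(add(SSZ, mul(Z, SSSZ))), mul(SZ, mul(SZ, SSSZ))))))
  [17] S(S(S(S(add(add(SSZ, mul(Z, SSSZ)), mul(SZ, mul(SZ, SSSZ)))))))
  [18] S(S(S(S(add(S(add(SZ, mul(Z, SSSZ))), mul(SZ, mul(SZ, SSSZ)))))))
  [19] S(S(S(S(S(add(add(SZ, mul(Z, SSSZ)), mul(SZ, mul(SZ, SSSZ))))))))
  [20] S(S(S(S(S(add(S(add(Z, mul(Z, SSSZ))), mul(SZ, mul(SZ, SSSZ))))))))
  [21] S(S(S(S(S(S(add(add(Z, mul(Z, SSSZ)), mul(SZ, mul(SZ, SSSZ)))))))))
  [22] S(S(S(S(S(S(add(mul(Z, SSSZ), mul(SZ, mul(SZ, SSSZ)))))))))
  [23] S(S(S(S(S(S(add(Z, mul(SZ, mul(SZ, SSSZ)))))))))
  [24] S(S(S(S(S(S(mul(SZ, mul(SZ, SSSZ))))))))
  [25] S(S(S(S(S(S(add(mul(SZ, SSSZ), mul(Z, mul(SZ, SSSZ)))))))))
  [26] S(S(S(S(S(S(add(add(SSSZ, mul(Z, SSSZ)), mul(Z, mul(SZ, SSSZ)))))))))
  [27] S(S(S(S(S(S(add(S(add(SSZ, mul(Z, SSSZ))), mul(Z, mul(SZ, SSSZ)))))))))
  [28] S(S(S(S(S(S(S(add(add(SSZ, mul(Z, SSSZ)), mul(Z, mul(SZ, SSSZ))))))))))
  [29] S(S(S(S(S(S(S(add(S(add(SZ, mul(Z, SSSZ))), mul(Z, mul(SZ, SSSZ))))))))))
  [30] S(S(S(S(S(S(S(S(add(add(SZ, mul(Z, SSSZ)), mul(Z, mul(SZ, SSSZ)))))))))))
  [31] S(S(S(S(S(S(S(S(add(S(add(Z, mul(Z, SSSZ))), mul(Z, mul(SZ, SSSZ)))))))))))
  [32] S(S(S(S(S(S(S(S(S(add(add(Z, mul(Z, SSSZ)), mul(Z, mul(SZ, SSSZ))))))))))))
  [33] S(S(S(S(S(S(S(S(S(add(mul(Z, SSSZ), mul(Z, mul(SZ, SSSZ))))))))))))
  [34] S(S(S(S(S(S(S(S(S(add(Z, mul(Z, mul(SZ, SSSZ))))))))))))
  [35] S(S(S(S(S(S(S(S(S(mul(Z, mul(SZ, SSSZ)))))))))))
  [36] S^9(Z)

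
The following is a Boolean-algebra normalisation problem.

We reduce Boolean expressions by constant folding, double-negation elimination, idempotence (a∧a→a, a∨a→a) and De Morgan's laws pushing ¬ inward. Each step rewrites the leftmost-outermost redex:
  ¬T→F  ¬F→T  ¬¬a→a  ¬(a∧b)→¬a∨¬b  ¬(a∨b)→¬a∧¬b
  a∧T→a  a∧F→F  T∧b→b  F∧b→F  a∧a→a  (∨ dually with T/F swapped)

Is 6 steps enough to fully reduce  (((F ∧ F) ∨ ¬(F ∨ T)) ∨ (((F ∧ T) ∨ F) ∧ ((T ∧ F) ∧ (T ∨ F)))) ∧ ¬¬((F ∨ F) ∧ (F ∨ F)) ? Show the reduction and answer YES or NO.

  start: (((F ∧ F) ∨ ¬(F ∨ T)) ∨ (((F ∧ T) ∨ F) ∧ ((T ∧ F) ∧ (T ∨ F)))) ∧ ¬¬((F ∨ F) ∧ (F ∨ F))
  step 1: ((F ∨ ¬(F ∨ T)) ∨ (((F ∧ T) ∨ F) ∧ ((T ∧ F) ∧ (T ∨ F)))) ∧ ¬¬((F ∨ F) ∧ (F ∨ F))
  step 2: (¬(F ∨ T) ∨ (((F ∧ T) ∨ F) ∧ ((T ∧ F) ∧ (T ∨ F)))) ∧ ¬¬((F ∨ F) ∧ (F ∨ F))
  step 3: ((¬F ∧ ¬T) ∨ (((F ∧ T) ∨ F) ∧ ((T ∧ F) ∧ (T ∨ F)))) ∧ ¬¬((F ∨ F) ∧ (F ∨ F))
  step 4: ((T ∧ ¬T) ∨ (((F ∧ T) ∨ F) ∧ ((T ∧ F) ∧ (T ∨ F)))) ∧ ¬¬((F ∨ F) ∧ (F ∨ F))
  step 5: (¬T ∨ (((F ∧ T) ∨ F) ∧ ((T ∧ F) ∧ (T ∨ F)))) ∧ ¬¬((F ∨ F) ∧ (F ∨ F))
  step 6: (F ∨ (((F ∧ T) ∨ F) ∧ ((T ∧ F) ∧ (T ∨ F)))) ∧ ¬¬((F ∨ F) ∧ (F ∨ F))

Answer: NO — after 6 steps the term is (F ∨ (((F ∧ T) ∨ F) ∧ ((T ∧ F) ∧ (T ∨ F)))) ∧ ¬¬((F ∨ F) ∧ (F ∨ F)), not yet normal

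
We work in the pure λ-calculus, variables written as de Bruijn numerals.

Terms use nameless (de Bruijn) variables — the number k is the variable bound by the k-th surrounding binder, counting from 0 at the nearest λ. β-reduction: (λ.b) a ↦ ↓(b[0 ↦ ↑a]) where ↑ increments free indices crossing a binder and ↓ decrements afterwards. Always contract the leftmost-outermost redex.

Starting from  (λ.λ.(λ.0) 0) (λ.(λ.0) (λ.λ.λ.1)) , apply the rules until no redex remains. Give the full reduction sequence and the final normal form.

Answer: normal form = λ.0  (in 2 steps)

Derivation:
  start: (λ.λ.(λ.0) 0) (λ.(λ.0) (λ.λ.λ.1))
  step 1: λ.(λ.0) 0
  step 2: λ.0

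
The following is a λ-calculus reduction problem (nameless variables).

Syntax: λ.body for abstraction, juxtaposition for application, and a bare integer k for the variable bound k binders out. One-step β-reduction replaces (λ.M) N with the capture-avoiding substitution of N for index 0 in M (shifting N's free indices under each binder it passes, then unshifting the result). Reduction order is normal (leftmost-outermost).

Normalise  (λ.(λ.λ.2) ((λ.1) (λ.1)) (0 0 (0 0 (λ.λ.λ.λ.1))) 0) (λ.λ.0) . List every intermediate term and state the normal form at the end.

Answer: normal form = λ.0  (in 4 steps)

Working:
  start: (λ.(λ.λ.2) ((λ.1) (λ.1)) (0 0 (0 0 (λ.λ.λ.λ.1))) 0) (λ.λ.0)
  [1] (λ.λ.λ.λ.0) ((λ.λ.λ.0) (λ.λ.λ.0)) ((λ.λ.0) (λ.λ.0) ((λ.λ.0) (λ.λ.0) (λ.λ.λ.λ.1))) (λ.λ.0)
  [2] (λ.λ.λ.0) ((λ.λ.0) (λ.λ.0) ((λ.λ.0) (λ.λ.0) (λ.λ.λ.λ.1))) (λ.λ.0)
  [3] (λ.λ.0) (λ.λ.0)
  [4] λ.0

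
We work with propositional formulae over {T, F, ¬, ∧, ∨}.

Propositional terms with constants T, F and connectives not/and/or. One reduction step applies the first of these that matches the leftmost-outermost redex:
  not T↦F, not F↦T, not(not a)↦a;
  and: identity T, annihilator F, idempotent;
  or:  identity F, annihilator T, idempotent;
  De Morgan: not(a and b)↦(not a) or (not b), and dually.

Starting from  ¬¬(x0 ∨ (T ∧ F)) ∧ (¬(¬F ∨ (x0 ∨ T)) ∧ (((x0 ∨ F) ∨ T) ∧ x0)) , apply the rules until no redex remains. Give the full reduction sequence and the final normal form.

  start: ¬¬(x0 ∨ (T ∧ F)) ∧ (¬(¬F ∨ (x0 ∨ T)) ∧ (((x0 ∨ F) ∨ T) ∧ x0))
  →1  (x0 ∨ (T ∧ F)) ∧ (¬(¬F ∨ (x0 ∨ T)) ∧ (((x0 ∨ F) ∨ T) ∧ x0))
  →2  (x0 ∨ F) ∧ (¬(¬F ∨ (x0 ∨ T)) ∧ (((x0 ∨ F) ∨ T) ∧ x0))
  →3  x0 ∧ (¬(¬F ∨ (x0 ∨ T)) ∧ (((x0 ∨ F) ∨ T) ∧ x0))
  →4  x0 ∧ ((¬¬F ∧ ¬(x0 ∨ T)) ∧ (((x0 ∨ F) ∨ T) ∧ x0))
  →5  x0 ∧ ((F ∧ ¬(x0 ∨ T)) ∧ (((x0 ∨ F) ∨ T) ∧ x0))
  →6  x0 ∧ (F ∧ (((x0 ∨ F) ∨ T) ∧ x0))
  →7  x0 ∧ F
  →8  F

Answer: normal form = F  (in 8 steps)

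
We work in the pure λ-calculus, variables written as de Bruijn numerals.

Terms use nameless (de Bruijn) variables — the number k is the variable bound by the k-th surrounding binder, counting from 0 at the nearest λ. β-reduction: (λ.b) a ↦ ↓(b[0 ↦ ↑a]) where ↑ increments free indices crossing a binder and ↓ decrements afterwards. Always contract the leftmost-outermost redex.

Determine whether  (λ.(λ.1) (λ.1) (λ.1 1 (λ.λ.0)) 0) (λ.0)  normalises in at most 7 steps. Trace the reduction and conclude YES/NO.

  start: (λ.(λ.1) (λ.1) (λ.1 1 (λ.λ.0)) 0) (λ.0)
  [1] (λ.λ.0) (λ.λ.0) (λ.(λ.0) (λ.0) (λ.λ.0)) (λ.0)
  [2] (λ.0) (λ.(λ.0) (λ.0) (λ.λ.0)) (λ.0)
  [3] (λ.(λ.0) (λ.0) (λ.λ.0)) (λ.0)
  [4] (λ.0) (λ.0) (λ.λ.0)
  [5] (λ.0) (λ.λ.0)
  [6] λ.λ.0

Answer: YES — reaches normal form λ.λ.0 in 6 ≤ 7 steps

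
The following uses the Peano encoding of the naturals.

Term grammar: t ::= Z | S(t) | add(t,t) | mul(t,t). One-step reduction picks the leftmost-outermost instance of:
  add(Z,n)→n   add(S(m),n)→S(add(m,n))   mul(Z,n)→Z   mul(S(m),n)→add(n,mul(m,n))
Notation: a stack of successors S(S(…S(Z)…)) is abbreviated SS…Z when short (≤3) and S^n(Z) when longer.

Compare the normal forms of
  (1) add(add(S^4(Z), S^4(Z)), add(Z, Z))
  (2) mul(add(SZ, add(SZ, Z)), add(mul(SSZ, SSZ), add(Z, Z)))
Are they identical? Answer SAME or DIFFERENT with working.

Answer: SAME — A ⇓ S^8(Z), B ⇓ S^8(Z)

Derivation:
Term A:
  start: add(add(S^4(Z), S^4(Z)), add(Z, Z))
  step 1: add(S(add(SSSZ, S^4(Z))), add(Z, Z))
  step 2: S(add(add(SSSZ, S^4(Z)), add(Z, Z)))
  step 3: S(add(S(add(SSZ, S^4(Z))), add(Z, Z)))
  step 4: S(S(add(add(SSZ, S^4(Z)), add(Z, Z))))
  step 5: S(S(add(S(add(SZ, S^4(Z))), add(Z, Z))))
  step 6: S(S(S(add(add(SZ, S^4(Z)), add(Z, Z)))))
  step 7: S(S(S(add(S(add(Z, S^4(Z))), add(Z, Z)))))
  step 8: S(S(S(S(add(add(Z, S^4(Z)), add(Z, Z))))))
  step 9: S(S(S(S(add(S^4(Z), add(Z, Z))))))
  step 10: S(S(S(S(S(add(SSSZ, add(Z, Z)))))))
  step 11: S(S(S(S(S(S(add(SSZ, add(Z, Z))))))))
  step 12: S(S(S(S(S(S(S(add(SZ, add(Z, Z)))))))))
  step 13: S(S(S(S(S(S(S(S(add(Z, add(Z, Z))))))))))
  step 14: S(S(S(S(S(S(S(S(add(Z, Z)))))))))
  step 15: S^8(Z)

Term B:
  start: mul(add(SZ, add(SZ, Z)), add(mul(SSZ, SSZ), add(Z, Z)))
  step 1: mul(S(add(Z, add(SZ, Z))), add(mul(SSZ, SSZ), add(Z, Z)))
  step 2: add(add(mul(SSZ, SSZ), add(Z, Z)), mul(add(Z, add(SZ, Z)), add(mul(SSZ, SSZ), add(Z, Z))))
  step 3: add(add(add(SSZ, mul(SZ, SSZ)), add(Z, Z)), mul(add(Z, add(SZ, Z)), add(mul(SSZ, SSZ), add(Z, Z))))
  step 4: add(add(S(add(SZ, mul(SZ, SSZ))), add(Z, Z)), mul(add(Z, add(SZ, Z)), add(mul(SSZ, SSZ), add(Z, Z))))
  step 5: add(S(add(add(SZ, mul(SZ, SSZ)), add(Z, Z))), mul(add(Z, add(SZ, Z)), add(mul(SSZ, SSZ), add(Z, Z))))
  step 6: S(add(add(add(SZ, mul(SZ, SSZ)), add(Z, Z)), mul(add(Z, add(SZ, Z)), add(mul(SSZ, SSZ), add(Z, Z)))))
  step 7: S(add(add(S(add(Z, mul(SZ, SSZ))), add(Z, Z)), mul(add(Z, add(SZ, Z)), add(mul(SSZ, SSZ), add(Z, Z)))))
  step 8: S(add(S(add(add(Z, mul(SZ, SSZ)), add(Z, Z))), mul(add(Z, add(SZ, Z)), add(mul(SSZ, SSZ), add(Z, Z)))))
  step 9: S(S(add(add(add(Z, mul(SZ, SSZ)), add(Z, Z)), mul(add(Z, add(SZ, Z)), add(mul(SSZ, SSZ), add(Z, Z))))))
  step 10: S(S(add(add(mul(SZ, SSZ), add(Z, Z)), mul(add(Z, add(SZ, Z)), add(mul(SSZ, SSZ), add(Z, Z))))))
  step 11: S(S(add(add(add(SSZ, mul(Z, SSZ)), add(Z, Z)), mul(add(Z, add(SZ, Z)), add(mul(SSZ, SSZ), add(Z, Z))))))
  step 12: S(S(add(add(S(add(SZ, mul(Z, SSZ))), add(Z, Z)), mul(add(Z, add(SZ, Z)), add(mul(SSZ, SSZ), add(Z, Z))))))
  step 13: S(S(add(S(add(add(SZ, mul(Z, SSZ)), add(Z, Z))), mul(add(Z, add(SZ, Z)), add(mul(SSZ, SSZ), add(Z, Z))))))
  step 14: S(S(S(add(add(add(SZ, mul(Z, SSZ)), add(Z, Z)), mul(add(Z, add(SZ, Z)), add(mul(SSZ, SSZ), add(Z, Z)))))))
  step 15: S(S(S(add(add(S(add(Z, mul(Z, SSZ))), add(Z, Z)), mul(add(Z, add(SZ, Z)), add(mul(SSZ, SSZ), add(Z, Z)))))))
  step 16: S(S(S(add(S(add(add(Z, mul(Z, SSZ)), add(Z, Z))), mul(add(Z, add(SZ, Z)), add(mul(SSZ, SSZ), add(Z, Z)))))))
  step 17: S(S(S(S(add(add(add(Z, mul(Z, SSZ)), add(Z, Z)), mul(add(Z, add(SZ, Z)), add(mul(SSZ, SSZ), add(Z, Z))))))))
  step 18: S(S(S(S(add(add(mul(Z, SSZ), add(Z, Z)), mul(add(Z, add(SZ, Z)), add(mul(SSZ, SSZ), add(Z, Z))))))))
  step 19: S(S(S(S(add(add(Z, add(Z, Z)), mul(add(Z, add(SZ, Z)), add(mul(SSZ, SSZ), add(Z, Z))))))))
  step 20: S(S(S(S(add(add(Z, Z), mul(add(Z, add(SZ, Z)), add(mul(SSZ, SSZ), add(Z, Z))))))))
  step 21: S(S(S(S(add(Z, mul(add(Z, add(SZ, Z)), add(mul(SSZ, SSZ), add(Z, Z))))))))
  step 22: S(S(S(S(mul(add(Z, add(SZ, Z)), add(mul(SSZ, SSZ), add(Z, Z)))))))
  step 23: S(S(S(S(mul(add(SZ, Z), add(mul(SSZ, SSZ), add(Z, Z)))))))
  step 24: S(S(S(S(mul(S(add(Z, Z)), add(mul(SSZ, SSZ), add(Z, Z)))))))
  step 25: S(S(S(S(add(add(mul(SSZ, SSZ), add(Z, Z)), mul(add(Z, Z), add(mul(SSZ, SSZ), add(Z, Z))))))))
  step 26: S(S(S(S(add(add(add(SSZ, mul(SZ, SSZ)), add(Z, Z)), mul(add(Z, Z), add(mul(SSZ, SSZ), add(Z, Z))))))))
  step 27: S(S(S(S(add(add(S(add(SZ, mul(SZ, SSZ))), add(Z, Z)), mul(add(Z, Z), add(mul(SSZ, SSZ), add(Z, Z))))))))
  step 28: S(S(S(S(add(S(add(add(SZ, mul(SZ, SSZ)), add(Z, Z))), mul(add(Z, Z), add(mul(SSZ, SSZ), add(Z, Z))))))))
  step 29: S(S(S(S(S(add(add(add(SZ, mul(SZ, SSZ)), add(Z, Z)), mul(add(Z, Z), add(mul(SSZ, SSZ), add(Z, Z)))))))))
  step 30: S(S(S(S(S(add(add(S(add(Z, mul(SZ, SSZ))), add(Z, Z)), mul(add(Z, Z), add(mul(SSZ, SSZ), add(Z, Z)))))))))
  step 31: S(S(S(S(S(add(S(add(add(Z, mul(SZ, SSZ)), add(Z, Z))), mul(add(Z, Z), add(mul(SSZ, SSZ), add(Z, Z)))))))))
  step 32: S(S(S(S(S(S(add(add(add(Z, mul(SZ, SSZ)), add(Z, Z)), mul(add(Z, Z), add(mul(SSZ, SSZ), add(Z, Z))))))))))
  step 33: S(S(S(S(S(S(add(add(mul(SZ, SSZ), add(Z, Z)), mul(add(Z, Z), add(mul(SSZ, SSZ), add(Z, Z))))))))))
  step 34: S(S(S(S(S(S(add(add(add(SSZ, mul(Z, SSZ)), add(Z, Z)), mul(add(Z, Z), add(mul(SSZ, SSZ), add(Z, Z))))))))))
  step 35: S(S(S(S(S(S(add(add(S(add(SZ, mul(Z, SSZ))), add(Z, Z)), mul(add(Z, Z), add(mul(SSZ, SSZ), add(Z, Z))))))))))
  step 36: S(S(S(S(S(S(add(S(add(add(SZ, mul(Z, SSZ)), add(Z, Z))), mul(add(Z, Z), add(mul(SSZ, SSZ), add(Z, Z))))))))))
  step 37: S(S(S(S(S(S(S(add(add(add(SZ, mul(Z, SSZ)), add(Z, Z)), mul(add(Z, Z), add(mul(SSZ, SSZ), add(Z, Z)))))))))))
  step 38: S(S(S(S(S(S(S(add(add(S(add(Z, mul(Z, SSZ))), add(Z, Z)), mul(add(Z, Z), add(mul(SSZ, SSZ), add(Z, Z)))))))))))
  step 39: S(S(S(S(S(S(S(add(S(add(add(Z, mul(Z, SSZ)), add(Z, Z))), mul(add(Z, Z), add(mul(SSZ, SSZ), add(Z, Z)))))))))))
  step 40: S(S(S(S(S(S(S(S(add(add(add(Z, mul(Z, SSZ)), add(Z, Z)), mul(add(Z, Z), add(mul(SSZ, SSZ), add(Z, Z))))))))))))
  step 41: S(S(S(S(S(S(S(S(add(add(mul(Z, SSZ), add(Z, Z)), mul(add(Z, Z), add(mul(SSZ, SSZ), add(Z, Z))))))))))))
  step 42: S(S(S(S(S(S(S(S(add(add(Z, add(Z, Z)), mul(add(Z, Z), add(mul(SSZ, SSZ), add(Z, Z))))))))))))
  step 43: S(S(S(S(S(S(S(S(add(add(Z, Z), mul(add(Z, Z), add(mul(SSZ, SSZ), add(Z, Z))))))))))))
  step 44: S(S(S(S(S(S(S(S(add(Z, mul(add(Z, Z), add(mul(SSZ, SSZ), add(Z, Z))))))))))))
  step 45: S(S(S(S(S(S(S(S(mul(add(Z, Z), add(mul(SSZ, SSZ), add(Z, Z)))))))))))
  step 46: S(S(S(S(S(S(S(S(mul(Z, add(mul(SSZ, SSZ), add(Z, Z)))))))))))
  step 47: S^8(Z)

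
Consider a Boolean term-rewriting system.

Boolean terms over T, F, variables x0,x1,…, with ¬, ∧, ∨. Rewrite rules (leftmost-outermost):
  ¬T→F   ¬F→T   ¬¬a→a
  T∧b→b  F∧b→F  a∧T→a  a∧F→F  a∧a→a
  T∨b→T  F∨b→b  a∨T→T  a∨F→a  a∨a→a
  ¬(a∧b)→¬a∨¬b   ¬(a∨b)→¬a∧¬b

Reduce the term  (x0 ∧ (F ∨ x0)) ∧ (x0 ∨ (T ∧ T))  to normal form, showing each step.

  start: (x0 ∧ (F ∨ x0)) ∧ (x0 ∨ (T ∧ T))
  [1] (x0 ∧ x0) ∧ (x0 ∨ (T ∧ T))
  [2] x0 ∧ (x0 ∨ (T ∧ T))
  [3] x0 ∧ (x0 ∨ T)
  [4] x0 ∧ T
  [5] x0

Answer: normal form = x0  (in 5 steps)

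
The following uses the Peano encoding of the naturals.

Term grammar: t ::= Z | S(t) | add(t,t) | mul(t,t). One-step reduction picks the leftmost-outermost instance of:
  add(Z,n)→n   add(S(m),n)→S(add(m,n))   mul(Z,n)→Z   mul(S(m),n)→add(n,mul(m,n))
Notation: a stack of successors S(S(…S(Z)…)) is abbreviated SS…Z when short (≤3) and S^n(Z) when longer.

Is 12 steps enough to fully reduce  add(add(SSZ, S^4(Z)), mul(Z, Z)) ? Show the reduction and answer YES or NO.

  start: add(add(SSZ, S^4(Z)), mul(Z, Z))
  [1] add(S(add(SZ, S^4(Z))), mul(Z, Z))
  [2] S(add(add(SZ, S^4(Z)), mul(Z, Z)))
  [3] S(add(S(add(Z, S^4(Z))), mul(Z, Z)))
  [4] S(S(add(add(Z, S^4(Z)), mul(Z, Z))))
  [5] S(S(add(S^4(Z), mul(Z, Z))))
  [6] S(S(S(add(SSSZ, mul(Z, Z)))))
  [7] S(S(S(S(add(SSZ, mul(Z, Z))))))
  [8] S(S(S(S(S(add(SZ, mul(Z, Z)))))))
  [9] S(S(S(S(S(S(add(Z, mul(Z, Z))))))))
  [10] S(S(S(S(S(S(mul(Z, Z)))))))
  [11] S^6(Z)

Answer: YES — reaches normal form S^6(Z) in 11 ≤ 12 steps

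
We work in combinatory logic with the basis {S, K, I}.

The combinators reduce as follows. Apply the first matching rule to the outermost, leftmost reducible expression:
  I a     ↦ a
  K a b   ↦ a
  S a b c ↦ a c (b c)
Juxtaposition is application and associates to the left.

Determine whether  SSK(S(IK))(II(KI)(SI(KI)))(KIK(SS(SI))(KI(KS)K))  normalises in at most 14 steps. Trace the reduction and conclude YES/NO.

  start: SSK(S(IK))(II(KI)(SI(KI)))(KIK(SS(SI))(KI(KS)K))
  step 1: S(S(IK))(K(S(IK)))(II(KI)(SI(KI)))(KIK(SS(SI))(KI(KS)K))
  step 2: S(IK)(II(KI)(SI(KI)))(K(S(IK))(II(KI)(SI(KI))))(KIK(SS(SI))(KI(KS)K))
  step 3: IK(K(S(IK))(II(KI)(SI(KI))))(II(KI)(SI(KI))(K(S(IK))(II(KI)(SI(KI)))))(KIK(SS(SI))(KI(KS)K))
  step 4: K(K(S(IK))(II(KI)(SI(KI))))(II(KI)(SI(KI))(K(S(IK))(II(KI)(SI(KI)))))(KIK(SS(SI))(KI(KS)K))
  step 5: K(S(IK))(II(KI)(SI(KI)))(KIK(SS(SI))(KI(KS)K))
  step 6: S(IK)(KIK(SS(SI))(KI(KS)K))
  step 7: SK(KIK(SS(SI))(KI(KS)K))
  step 8: SK(I(SS(SI))(KI(KS)K))
  step 9: SK(SS(SI)(KI(KS)K))
  step 10: SK(S(KI(KS)K)(SI(KI(KS)K)))
  step 11: SK(S(IK)(SI(KI(KS)K)))
  step 12: SK(SK(SI(KI(KS)K)))
  step 13: SK(SK(SI(IK)))
  step 14: SK(SK(SIK))

Answer: YES — reaches normal form SK(SK(SIK)) in 14 ≤ 14 steps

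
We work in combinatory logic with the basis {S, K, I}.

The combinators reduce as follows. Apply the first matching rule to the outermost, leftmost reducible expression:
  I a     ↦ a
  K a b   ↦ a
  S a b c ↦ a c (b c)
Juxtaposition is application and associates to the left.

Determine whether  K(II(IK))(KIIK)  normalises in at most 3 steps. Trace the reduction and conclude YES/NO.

  start: K(II(IK))(KIIK)
  →1  II(IK)
  →2  I(IK)
  →3  IK

Answer: NO — after 3 steps the term is IK, not yet normal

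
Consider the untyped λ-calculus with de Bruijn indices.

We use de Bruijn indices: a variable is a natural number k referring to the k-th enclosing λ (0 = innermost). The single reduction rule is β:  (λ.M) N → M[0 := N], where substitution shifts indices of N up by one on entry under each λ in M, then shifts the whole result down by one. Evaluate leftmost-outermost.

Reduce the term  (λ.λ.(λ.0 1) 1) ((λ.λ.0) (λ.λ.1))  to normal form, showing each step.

Answer: normal form = λ.0  (in 4 steps)

Reduction:
  start: (λ.λ.(λ.0 1) 1) ((λ.λ.0) (λ.λ.1))
  step 1: λ.(λ.0 1) ((λ.λ.0) (λ.λ.1))
  step 2: λ.(λ.λ.0) (λ.λ.1) 0
  step 3: λ.(λ.0) 0
  step 4: λ.0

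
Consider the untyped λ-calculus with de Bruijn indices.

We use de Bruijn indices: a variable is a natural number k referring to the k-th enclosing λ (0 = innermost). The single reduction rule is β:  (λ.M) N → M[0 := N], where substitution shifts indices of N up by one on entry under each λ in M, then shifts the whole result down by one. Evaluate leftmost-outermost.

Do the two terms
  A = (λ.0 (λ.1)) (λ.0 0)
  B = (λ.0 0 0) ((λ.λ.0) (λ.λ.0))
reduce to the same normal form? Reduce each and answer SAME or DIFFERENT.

Answer: DIFFERENT — A ⇓ λ.0 0, B ⇓ λ.0

Derivation:
Term A:
  start: (λ.0 (λ.1)) (λ.0 0)
  step 1: (λ.0 0) (λ.λ.0 0)
  step 2: (λ.λ.0 0) (λ.λ.0 0)
  step 3: λ.0 0

Term B:
  start: (λ.0 0 0) ((λ.λ.0) (λ.λ.0))
  step 1: (λ.λ.0) (λ.λ.0) ((λ.λ.0) (λ.λ.0)) ((λ.λ.0) (λ.λ.0))
  step 2: (λ.0) ((λ.λ.0) (λ.λ.0)) ((λ.λ.0) (λ.λ.0))
  step 3: (λ.λ.0) (λ.λ.0) ((λ.λ.0) (λ.λ.0))
  step 4: (λ.0) ((λ.λ.0) (λ.λ.0))
  step 5: (λ.λ.0) (λ.λ.0)
  step 6: λ.0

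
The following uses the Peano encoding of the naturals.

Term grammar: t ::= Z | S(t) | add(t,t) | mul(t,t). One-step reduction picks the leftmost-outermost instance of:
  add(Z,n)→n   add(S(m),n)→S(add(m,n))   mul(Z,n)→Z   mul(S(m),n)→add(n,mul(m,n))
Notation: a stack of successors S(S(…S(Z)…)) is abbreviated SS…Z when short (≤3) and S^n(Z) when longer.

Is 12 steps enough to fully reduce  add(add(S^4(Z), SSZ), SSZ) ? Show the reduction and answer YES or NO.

Answer: YES — reaches normal form S^8(Z) in 12 ≤ 12 steps

Working:
  start: add(add(S^4(Z), SSZ), SSZ)
  step 1: add(S(add(SSSZ, SSZ)), SSZ)
  step 2: S(add(add(SSSZ, SSZ), SSZ))
  step 3: S(add(S(add(SSZ, SSZ)), SSZ))
  step 4: S(S(add(add(SSZ, SSZ), SSZ)))
  step 5: S(S(add(S(add(SZ, SSZ)), SSZ)))
  step 6: S(S(S(add(add(SZ, SSZ), SSZ))))
  step 7: S(S(S(add(S(add(Z, SSZ)), SSZ))))
  step 8: S(S(S(S(add(add(Z, SSZ), SSZ)))))
  step 9: S(S(S(S(add(SSZ, SSZ)))))
  step 10: S(S(S(S(S(add(SZ, SSZ))))))
  step 11: S(S(S(S(S(S(add(Z, SSZ)))))))
  step 12: S^8(Z)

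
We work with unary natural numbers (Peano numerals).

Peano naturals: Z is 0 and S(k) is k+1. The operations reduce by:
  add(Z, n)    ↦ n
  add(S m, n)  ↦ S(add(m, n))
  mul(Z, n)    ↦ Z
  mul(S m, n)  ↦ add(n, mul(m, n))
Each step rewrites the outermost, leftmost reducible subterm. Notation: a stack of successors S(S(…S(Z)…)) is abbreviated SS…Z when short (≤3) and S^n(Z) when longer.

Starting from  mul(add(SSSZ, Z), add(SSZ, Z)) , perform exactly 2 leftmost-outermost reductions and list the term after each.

  start: mul(add(SSSZ, Z), add(SSZ, Z))
  step 1: mul(S(add(SSZ, Z)), add(SSZ, Z))
  step 2: add(add(SSZ, Z), mul(add(SSZ, Z), add(SSZ, Z)))

Answer: after 2 steps: add(add(SSZ, Z), mul(add(SSZ, Z), add(SSZ, Z)))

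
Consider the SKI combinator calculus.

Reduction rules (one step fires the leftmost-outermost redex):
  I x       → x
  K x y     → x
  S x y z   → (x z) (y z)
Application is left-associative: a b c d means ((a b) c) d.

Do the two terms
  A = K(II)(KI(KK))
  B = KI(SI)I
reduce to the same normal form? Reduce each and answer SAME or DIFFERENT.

Term A:
  start: K(II)(KI(KK))
  [1] II
  [2] I

Term B:
  start: KI(SI)I
  [1] II
  [2] I

Answer: SAME — A ⇓ I, B ⇓ I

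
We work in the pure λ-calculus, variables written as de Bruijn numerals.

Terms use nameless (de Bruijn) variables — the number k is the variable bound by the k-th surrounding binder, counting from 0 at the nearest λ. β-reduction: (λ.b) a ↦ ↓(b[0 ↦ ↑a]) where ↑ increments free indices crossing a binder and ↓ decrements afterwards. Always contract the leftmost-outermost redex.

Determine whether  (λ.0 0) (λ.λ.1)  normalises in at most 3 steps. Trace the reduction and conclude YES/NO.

  start: (λ.0 0) (λ.λ.1)
  →1  (λ.λ.1) (λ.λ.1)
  →2  λ.λ.λ.1

Answer: YES — reaches normal form λ.λ.λ.1 in 2 ≤ 3 steps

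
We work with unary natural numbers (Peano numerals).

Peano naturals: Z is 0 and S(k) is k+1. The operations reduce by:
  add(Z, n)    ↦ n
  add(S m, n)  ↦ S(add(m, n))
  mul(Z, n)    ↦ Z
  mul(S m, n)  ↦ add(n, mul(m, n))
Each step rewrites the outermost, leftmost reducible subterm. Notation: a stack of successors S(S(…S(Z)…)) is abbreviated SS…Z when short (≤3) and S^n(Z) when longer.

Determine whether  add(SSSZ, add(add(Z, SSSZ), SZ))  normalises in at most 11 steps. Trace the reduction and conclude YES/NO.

Answer: YES — reaches normal form S^7(Z) in 9 ≤ 11 steps

Working:
  start: add(SSSZ, add(add(Z, SSSZ), SZ))
  step 1: S(add(SSZ, add(add(Z, SSSZ), SZ)))
  step 2: S(S(add(SZ, add(add(Z, SSSZ), SZ))))
  step 3: S(S(S(add(Z, add(add(Z, SSSZ), SZ)))))
  step 4: S(S(S(add(add(Z, SSSZ), SZ))))
  step 5: S(S(S(add(SSSZ, SZ))))
  step 6: S(S(S(S(add(SSZ, SZ)))))
  step 7: S(S(S(S(S(add(SZ, SZ))))))
  step 8: S(S(S(S(S(S(add(Z, SZ)))))))
  step 9: S^7(Z)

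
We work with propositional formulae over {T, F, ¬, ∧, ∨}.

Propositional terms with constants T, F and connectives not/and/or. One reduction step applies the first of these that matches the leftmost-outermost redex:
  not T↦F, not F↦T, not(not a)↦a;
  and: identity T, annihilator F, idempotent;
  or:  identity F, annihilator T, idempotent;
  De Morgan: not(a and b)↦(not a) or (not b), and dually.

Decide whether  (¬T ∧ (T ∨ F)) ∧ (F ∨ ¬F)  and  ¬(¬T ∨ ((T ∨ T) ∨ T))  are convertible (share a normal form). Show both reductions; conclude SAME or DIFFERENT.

Answer: SAME — A ⇓ F, B ⇓ F

Reduction:
Term A:
  start: (¬T ∧ (T ∨ F)) ∧ (F ∨ ¬F)
  →1  (F ∧ (T ∨ F)) ∧ (F ∨ ¬F)
  →2  F ∧ (F ∨ ¬F)
  →3  F

Term B:
  start: ¬(¬T ∨ ((T ∨ T) ∨ T))
  →1  ¬¬T ∧ ¬((T ∨ T) ∨ T)
  →2  T ∧ ¬((T ∨ T) ∨ T)
  →3  ¬((T ∨ T) ∨ T)
  →4  ¬(T ∨ T) ∧ ¬T
  →5  (¬T ∧ ¬T) ∧ ¬T
  →6  ¬T ∧ ¬T
  →7  ¬T
  →8  F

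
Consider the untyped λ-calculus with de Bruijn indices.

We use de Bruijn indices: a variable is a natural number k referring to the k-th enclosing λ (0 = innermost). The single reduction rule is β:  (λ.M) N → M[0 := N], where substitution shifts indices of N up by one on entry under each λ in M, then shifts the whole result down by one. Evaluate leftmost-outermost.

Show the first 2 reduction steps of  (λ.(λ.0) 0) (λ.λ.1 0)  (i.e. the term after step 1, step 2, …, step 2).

Answer: after 2 steps: λ.λ.1 0

Reduction:
  start: (λ.(λ.0) 0) (λ.λ.1 0)
  →1  (λ.0) (λ.λ.1 0)
  →2  λ.λ.1 0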